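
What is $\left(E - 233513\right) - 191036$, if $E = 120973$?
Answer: $-303576$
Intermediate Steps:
$\left(E - 233513\right) - 191036 = \left(120973 - 233513\right) - 191036 = -112540 - 191036 = -303576$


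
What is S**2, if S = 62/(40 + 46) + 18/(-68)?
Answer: 444889/2137444 ≈ 0.20814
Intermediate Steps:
S = 667/1462 (S = 62/86 + 18*(-1/68) = 62*(1/86) - 9/34 = 31/43 - 9/34 = 667/1462 ≈ 0.45622)
S**2 = (667/1462)**2 = 444889/2137444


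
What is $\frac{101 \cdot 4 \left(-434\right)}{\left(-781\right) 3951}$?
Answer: $\frac{175336}{3085731} \approx 0.056822$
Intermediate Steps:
$\frac{101 \cdot 4 \left(-434\right)}{\left(-781\right) 3951} = \frac{101 \left(-1736\right)}{-3085731} = \left(-175336\right) \left(- \frac{1}{3085731}\right) = \frac{175336}{3085731}$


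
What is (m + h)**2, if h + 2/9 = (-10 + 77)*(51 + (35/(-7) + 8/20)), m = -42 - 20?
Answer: 18795313216/2025 ≈ 9.2816e+6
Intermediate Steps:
m = -62
h = 139886/45 (h = -2/9 + (-10 + 77)*(51 + (35/(-7) + 8/20)) = -2/9 + 67*(51 + (35*(-1/7) + 8*(1/20))) = -2/9 + 67*(51 + (-5 + 2/5)) = -2/9 + 67*(51 - 23/5) = -2/9 + 67*(232/5) = -2/9 + 15544/5 = 139886/45 ≈ 3108.6)
(m + h)**2 = (-62 + 139886/45)**2 = (137096/45)**2 = 18795313216/2025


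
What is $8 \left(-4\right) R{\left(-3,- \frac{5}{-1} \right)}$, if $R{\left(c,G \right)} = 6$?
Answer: $-192$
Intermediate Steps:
$8 \left(-4\right) R{\left(-3,- \frac{5}{-1} \right)} = 8 \left(-4\right) 6 = \left(-32\right) 6 = -192$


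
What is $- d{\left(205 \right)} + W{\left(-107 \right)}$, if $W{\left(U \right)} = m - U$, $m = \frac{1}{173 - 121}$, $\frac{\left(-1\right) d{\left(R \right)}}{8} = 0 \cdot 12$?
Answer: $\frac{5565}{52} \approx 107.02$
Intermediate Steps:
$d{\left(R \right)} = 0$ ($d{\left(R \right)} = - 8 \cdot 0 \cdot 12 = \left(-8\right) 0 = 0$)
$m = \frac{1}{52} \approx 0.019231$
$W{\left(U \right)} = \frac{1}{52} - U$
$- d{\left(205 \right)} + W{\left(-107 \right)} = \left(-1\right) 0 + \left(\frac{1}{52} - -107\right) = 0 + \left(\frac{1}{52} + 107\right) = 0 + \frac{5565}{52} = \frac{5565}{52}$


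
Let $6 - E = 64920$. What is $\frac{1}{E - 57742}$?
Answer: $- \frac{1}{122656} \approx -8.1529 \cdot 10^{-6}$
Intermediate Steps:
$E = -64914$ ($E = 6 - 64920 = -64914$)
$\frac{1}{E - 57742} = \frac{1}{-64914 - 57742} = \frac{1}{-122656} = - \frac{1}{122656}$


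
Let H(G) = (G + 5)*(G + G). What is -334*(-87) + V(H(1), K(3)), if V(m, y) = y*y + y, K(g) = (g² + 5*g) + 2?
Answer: 29760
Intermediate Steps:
K(g) = 2 + g² + 5*g
H(G) = 2*G*(5 + G) (H(G) = (5 + G)*(2*G) = 2*G*(5 + G))
V(m, y) = y + y² (V(m, y) = y² + y = y + y²)
-334*(-87) + V(H(1), K(3)) = -334*(-87) + (2 + 3² + 5*3)*(1 + (2 + 3² + 5*3)) = 29058 + (2 + 9 + 15)*(1 + (2 + 9 + 15)) = 29058 + 26*(1 + 26) = 29058 + 26*27 = 29058 + 702 = 29760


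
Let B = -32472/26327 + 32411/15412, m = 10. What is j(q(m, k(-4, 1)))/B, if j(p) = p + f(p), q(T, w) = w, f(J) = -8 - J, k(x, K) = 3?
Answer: -3246013792/352825933 ≈ -9.2000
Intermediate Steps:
j(p) = -8 (j(p) = p + (-8 - p) = -8)
B = 352825933/405751724 (B = -32472*1/26327 + 32411*(1/15412) = -32472/26327 + 32411/15412 = 352825933/405751724 ≈ 0.86956)
j(q(m, k(-4, 1)))/B = -8/352825933/405751724 = -8*405751724/352825933 = -3246013792/352825933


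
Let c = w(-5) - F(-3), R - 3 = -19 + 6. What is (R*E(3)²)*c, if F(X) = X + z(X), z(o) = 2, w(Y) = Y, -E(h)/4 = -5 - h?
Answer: 40960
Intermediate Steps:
E(h) = 20 + 4*h (E(h) = -4*(-5 - h) = 20 + 4*h)
R = -10 (R = 3 + (-19 + 6) = 3 - 13 = -10)
F(X) = 2 + X (F(X) = X + 2 = 2 + X)
c = -4 (c = -5 - (2 - 3) = -5 - 1*(-1) = -5 + 1 = -4)
(R*E(3)²)*c = -10*(20 + 4*3)²*(-4) = -10*(20 + 12)²*(-4) = -10*32²*(-4) = -10*1024*(-4) = -10240*(-4) = 40960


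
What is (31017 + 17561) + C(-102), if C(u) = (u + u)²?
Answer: 90194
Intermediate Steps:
C(u) = 4*u² (C(u) = (2*u)² = 4*u²)
(31017 + 17561) + C(-102) = (31017 + 17561) + 4*(-102)² = 48578 + 4*10404 = 48578 + 41616 = 90194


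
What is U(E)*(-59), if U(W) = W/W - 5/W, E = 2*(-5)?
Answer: -177/2 ≈ -88.500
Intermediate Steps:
E = -10
U(W) = 1 - 5/W
U(E)*(-59) = ((-5 - 10)/(-10))*(-59) = -⅒*(-15)*(-59) = (3/2)*(-59) = -177/2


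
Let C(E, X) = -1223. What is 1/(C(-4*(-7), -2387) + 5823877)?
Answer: 1/5822654 ≈ 1.7174e-7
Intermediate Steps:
1/(C(-4*(-7), -2387) + 5823877) = 1/(-1223 + 5823877) = 1/5822654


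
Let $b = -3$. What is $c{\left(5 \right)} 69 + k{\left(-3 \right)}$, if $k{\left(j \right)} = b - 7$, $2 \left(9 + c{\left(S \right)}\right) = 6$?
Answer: $-424$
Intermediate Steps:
$c{\left(S \right)} = -6$ ($c{\left(S \right)} = -9 + \frac{1}{2} \cdot 6 = -9 + 3 = -6$)
$k{\left(j \right)} = -10$ ($k{\left(j \right)} = -3 - 7 = -10$)
$c{\left(5 \right)} 69 + k{\left(-3 \right)} = \left(-6\right) 69 - 10 = -414 - 10 = -424$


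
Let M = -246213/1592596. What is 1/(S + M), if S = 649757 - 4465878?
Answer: -1592596/6077539286329 ≈ -2.6205e-7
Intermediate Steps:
M = -246213/1592596 (M = -246213*1/1592596 = -246213/1592596 ≈ -0.15460)
S = -3816121
1/(S + M) = 1/(-3816121 - 246213/1592596) = 1/(-6077539286329/1592596) = -1592596/6077539286329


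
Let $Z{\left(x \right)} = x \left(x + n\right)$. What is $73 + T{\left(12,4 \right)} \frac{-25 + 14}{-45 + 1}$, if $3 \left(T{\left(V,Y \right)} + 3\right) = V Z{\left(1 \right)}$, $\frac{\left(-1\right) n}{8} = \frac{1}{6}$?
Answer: $\frac{863}{12} \approx 71.917$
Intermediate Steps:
$n = - \frac{4}{3}$ ($n = - \frac{8}{6} = \left(-8\right) \frac{1}{6} = - \frac{4}{3} \approx -1.3333$)
$Z{\left(x \right)} = x \left(- \frac{4}{3} + x\right)$ ($Z{\left(x \right)} = x \left(x - \frac{4}{3}\right) = x \left(- \frac{4}{3} + x\right)$)
$T{\left(V,Y \right)} = -3 - \frac{V}{9}$ ($T{\left(V,Y \right)} = -3 + \frac{V \frac{1}{3} \cdot 1 \left(-4 + 3 \cdot 1\right)}{3} = -3 + \frac{V \frac{1}{3} \cdot 1 \left(-4 + 3\right)}{3} = -3 + \frac{V \frac{1}{3} \cdot 1 \left(-1\right)}{3} = -3 + \frac{V \left(- \frac{1}{3}\right)}{3} = -3 + \frac{\left(- \frac{1}{3}\right) V}{3} = -3 - \frac{V}{9}$)
$73 + T{\left(12,4 \right)} \frac{-25 + 14}{-45 + 1} = 73 + \left(-3 - \frac{4}{3}\right) \frac{-25 + 14}{-45 + 1} = 73 + \left(-3 - \frac{4}{3}\right) \left(- \frac{11}{-44}\right) = 73 - \frac{13 \left(\left(-11\right) \left(- \frac{1}{44}\right)\right)}{3} = 73 - \frac{13}{12} = \frac{863}{12}$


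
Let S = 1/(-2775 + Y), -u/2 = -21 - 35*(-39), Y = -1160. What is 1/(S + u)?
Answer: -3935/10577281 ≈ -0.00037202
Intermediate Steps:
u = -2688 (u = -2*(-21 - 35*(-39)) = -2*(-21 + 1365) = -2*1344 = -2688)
S = -1/3935 (S = 1/(-2775 - 1160) = 1/(-3935) = -1/3935 ≈ -0.00025413)
1/(S + u) = 1/(-1/3935 - 2688) = 1/(-10577281/3935) = -3935/10577281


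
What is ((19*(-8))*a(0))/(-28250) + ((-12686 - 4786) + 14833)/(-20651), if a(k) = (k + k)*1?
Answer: 2639/20651 ≈ 0.12779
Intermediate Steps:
a(k) = 2*k (a(k) = (2*k)*1 = 2*k)
((19*(-8))*a(0))/(-28250) + ((-12686 - 4786) + 14833)/(-20651) = ((19*(-8))*(2*0))/(-28250) + ((-12686 - 4786) + 14833)/(-20651) = -152*0*(-1/28250) + (-17472 + 14833)*(-1/20651) = 0*(-1/28250) - 2639*(-1/20651) = 0 + 2639/20651 = 2639/20651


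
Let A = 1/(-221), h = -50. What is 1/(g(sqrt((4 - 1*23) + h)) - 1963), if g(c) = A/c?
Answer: -6615366927/12985965277702 - 221*I*sqrt(69)/12985965277702 ≈ -0.00050942 - 1.4137e-10*I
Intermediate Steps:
A = -1/221 ≈ -0.0045249
g(c) = -1/(221*c)
1/(g(sqrt((4 - 1*23) + h)) - 1963) = 1/(-1/(221*sqrt((4 - 1*23) - 50)) - 1963) = 1/(-1/(221*sqrt((4 - 23) - 50)) - 1963) = 1/(-1/(221*sqrt(-19 - 50)) - 1963) = 1/(-(-I*sqrt(69)/69)/221 - 1963) = 1/(-(-1)*I*sqrt(69)/15249 - 1963) = 1/(I*sqrt(69)/15249 - 1963) = 1/(-1963 + I*sqrt(69)/15249)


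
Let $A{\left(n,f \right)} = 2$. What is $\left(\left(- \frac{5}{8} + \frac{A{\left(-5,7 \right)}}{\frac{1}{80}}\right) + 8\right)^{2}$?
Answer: $\frac{1792921}{64} \approx 28014.0$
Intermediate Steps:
$\left(\left(- \frac{5}{8} + \frac{A{\left(-5,7 \right)}}{\frac{1}{80}}\right) + 8\right)^{2} = \left(\left(- \frac{5}{8} + \frac{2}{\frac{1}{80}}\right) + 8\right)^{2} = \left(\left(\left(-5\right) \frac{1}{8} + 2 \frac{1}{\frac{1}{80}}\right) + 8\right)^{2} = \left(\left(- \frac{5}{8} + 2 \cdot 80\right) + 8\right)^{2} = \left(\left(- \frac{5}{8} + 160\right) + 8\right)^{2} = \left(\frac{1275}{8} + 8\right)^{2} = \left(\frac{1339}{8}\right)^{2} = \frac{1792921}{64}$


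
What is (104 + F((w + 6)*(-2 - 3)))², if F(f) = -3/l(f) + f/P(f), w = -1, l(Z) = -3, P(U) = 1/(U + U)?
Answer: 1836025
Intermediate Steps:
P(U) = 1/(2*U)
F(f) = 1 + 2*f² (F(f) = -3/(-3) + f/((1/(2*f))) = -3*(-⅓) + f*(2*f) = 1 + 2*f²)
(104 + F((w + 6)*(-2 - 3)))² = (104 + (1 + 2*((-1 + 6)*(-2 - 3))²))² = (104 + (1 + 2*(5*(-5))²))² = (104 + (1 + 2*(-25)²))² = (104 + (1 + 2*625))² = (104 + (1 + 1250))² = (104 + 1251)² = 1355² = 1836025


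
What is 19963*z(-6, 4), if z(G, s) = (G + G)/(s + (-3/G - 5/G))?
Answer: -179667/4 ≈ -44917.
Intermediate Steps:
z(G, s) = 2*G/(s - 8/G) (z(G, s) = (2*G)/(s - 8/G) = 2*G/(s - 8/G))
19963*z(-6, 4) = 19963*(2*(-6)²/(-8 - 6*4)) = 19963*(2*36/(-8 - 24)) = 19963*(2*36/(-32)) = 19963*(2*36*(-1/32)) = 19963*(-9/4) = -179667/4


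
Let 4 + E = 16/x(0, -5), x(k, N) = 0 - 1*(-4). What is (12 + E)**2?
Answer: 144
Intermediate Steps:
x(k, N) = 4 (x(k, N) = 0 + 4 = 4)
E = 0 (E = -4 + 16/4 = -4 + 16*(1/4) = -4 + 4 = 0)
(12 + E)**2 = (12 + 0)**2 = 12**2 = 144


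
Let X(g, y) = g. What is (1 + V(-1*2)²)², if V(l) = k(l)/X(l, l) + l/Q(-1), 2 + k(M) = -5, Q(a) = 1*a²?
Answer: 169/16 ≈ 10.563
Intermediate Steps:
Q(a) = a²
k(M) = -7 (k(M) = -2 - 5 = -7)
V(l) = l - 7/l (V(l) = -7/l + l/((-1)²) = -7/l + l/1 = -7/l + l*1 = -7/l + l = l - 7/l)
(1 + V(-1*2)²)² = (1 + (-1*2 - 7/((-1*2)))²)² = (1 + (-2 - 7/(-2))²)² = (1 + (-2 - 7*(-½))²)² = (1 + (-2 + 7/2)²)² = (1 + (3/2)²)² = (1 + 9/4)² = (13/4)² = 169/16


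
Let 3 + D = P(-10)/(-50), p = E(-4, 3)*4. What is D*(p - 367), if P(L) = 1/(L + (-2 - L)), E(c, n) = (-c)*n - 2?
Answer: 97773/100 ≈ 977.73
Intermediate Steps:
E(c, n) = -2 - c*n (E(c, n) = -c*n - 2 = -2 - c*n)
p = 40 (p = (-2 - 1*(-4)*3)*4 = (-2 + 12)*4 = 10*4 = 40)
P(L) = -½ (P(L) = 1/(-2) = -½)
D = -299/100 (D = -3 - ½/(-50) = -3 - ½*(-1/50) = -3 + 1/100 = -299/100 ≈ -2.9900)
D*(p - 367) = -299*(40 - 367)/100 = -299/100*(-327) = 97773/100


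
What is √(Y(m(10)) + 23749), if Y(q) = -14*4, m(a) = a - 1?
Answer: √23693 ≈ 153.93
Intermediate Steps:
m(a) = -1 + a
Y(q) = -56
√(Y(m(10)) + 23749) = √(-56 + 23749) = √23693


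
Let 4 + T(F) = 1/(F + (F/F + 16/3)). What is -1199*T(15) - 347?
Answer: 281139/64 ≈ 4392.8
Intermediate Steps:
T(F) = -4 + 1/(19/3 + F) (T(F) = -4 + 1/(F + (F/F + 16/3)) = -4 + 1/(F + (1 + 16*(1/3))) = -4 + 1/(F + (1 + 16/3)) = -4 + 1/(F + 19/3) = -4 + 1/(19/3 + F))
-1199*T(15) - 347 = -1199*(-73 - 12*15)/(19 + 3*15) - 347 = -1199*(-73 - 180)/(19 + 45) - 347 = -1199*(-253)/64 - 347 = -1199*(-253/64) - 347 = 303347/64 - 347 = 281139/64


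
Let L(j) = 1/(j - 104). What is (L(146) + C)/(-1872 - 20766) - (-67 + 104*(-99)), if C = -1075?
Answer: 9853144097/950796 ≈ 10363.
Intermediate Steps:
L(j) = 1/(-104 + j)
(L(146) + C)/(-1872 - 20766) - (-67 + 104*(-99)) = (1/(-104 + 146) - 1075)/(-1872 - 20766) - (-67 + 104*(-99)) = (1/42 - 1075)/(-22638) - (-67 - 10296) = (1/42 - 1075)*(-1/22638) - 1*(-10363) = -45149/42*(-1/22638) + 10363 = 45149/950796 + 10363 = 9853144097/950796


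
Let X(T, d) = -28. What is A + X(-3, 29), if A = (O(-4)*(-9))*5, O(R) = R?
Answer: 152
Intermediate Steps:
A = 180 (A = -4*(-9)*5 = 36*5 = 180)
A + X(-3, 29) = 180 - 28 = 152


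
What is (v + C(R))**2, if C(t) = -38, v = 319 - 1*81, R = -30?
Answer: 40000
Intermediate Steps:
v = 238 (v = 319 - 81 = 238)
(v + C(R))**2 = (238 - 38)**2 = 200**2 = 40000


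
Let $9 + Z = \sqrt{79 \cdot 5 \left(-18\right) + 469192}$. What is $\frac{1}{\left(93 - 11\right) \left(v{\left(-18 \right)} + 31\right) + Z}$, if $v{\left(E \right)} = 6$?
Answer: $\frac{3025}{8688543} - \frac{\sqrt{462082}}{8688543} \approx 0.00026992$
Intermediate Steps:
$Z = -9 + \sqrt{462082}$ ($Z = -9 + \sqrt{79 \cdot 5 \left(-18\right) + 469192} = -9 + \sqrt{395 \left(-18\right) + 469192} = -9 + \sqrt{-7110 + 469192} = -9 + \sqrt{462082} \approx 670.77$)
$\frac{1}{\left(93 - 11\right) \left(v{\left(-18 \right)} + 31\right) + Z} = \frac{1}{\left(93 - 11\right) \left(6 + 31\right) - \left(9 - \sqrt{462082}\right)} = \frac{1}{\left(93 - 11\right) 37 - \left(9 - \sqrt{462082}\right)} = \frac{1}{82 \cdot 37 - \left(9 - \sqrt{462082}\right)} = \frac{1}{3034 - \left(9 - \sqrt{462082}\right)} = \frac{1}{3025 + \sqrt{462082}}$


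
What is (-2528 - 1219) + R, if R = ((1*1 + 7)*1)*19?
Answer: -3595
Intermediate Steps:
R = 152 (R = ((1 + 7)*1)*19 = (8*1)*19 = 8*19 = 152)
(-2528 - 1219) + R = (-2528 - 1219) + 152 = -3747 + 152 = -3595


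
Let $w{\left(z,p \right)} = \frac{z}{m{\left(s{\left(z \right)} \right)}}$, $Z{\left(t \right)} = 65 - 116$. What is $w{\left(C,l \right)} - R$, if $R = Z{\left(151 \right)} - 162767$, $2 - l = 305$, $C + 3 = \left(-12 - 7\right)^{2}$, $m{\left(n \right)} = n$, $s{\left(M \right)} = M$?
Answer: $162819$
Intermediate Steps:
$Z{\left(t \right)} = -51$
$C = 358$ ($C = -3 + \left(-12 - 7\right)^{2} = -3 + \left(-19\right)^{2} = -3 + 361 = 358$)
$l = -303$ ($l = 2 - 305 = -303$)
$w{\left(z,p \right)} = 1$ ($w{\left(z,p \right)} = \frac{z}{z} = 1$)
$R = -162818$ ($R = -51 - 162767 = -162818$)
$w{\left(C,l \right)} - R = 1 - -162818 = 1 + 162818 = 162819$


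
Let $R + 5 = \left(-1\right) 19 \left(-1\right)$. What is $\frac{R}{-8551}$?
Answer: $- \frac{14}{8551} \approx -0.0016372$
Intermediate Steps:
$R = 14$ ($R = -5 + \left(-1\right) 19 \left(-1\right) = -5 - -19 = -5 + 19 = 14$)
$\frac{R}{-8551} = \frac{14}{-8551} = 14 \left(- \frac{1}{8551}\right) = - \frac{14}{8551}$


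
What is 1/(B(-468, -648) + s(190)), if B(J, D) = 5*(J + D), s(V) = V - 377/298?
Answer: -298/1606597 ≈ -0.00018549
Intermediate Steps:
s(V) = -377/298 + V (s(V) = V - 377*1/298 = V - 377/298 = -377/298 + V)
B(J, D) = 5*D + 5*J (B(J, D) = 5*(D + J) = 5*D + 5*J)
1/(B(-468, -648) + s(190)) = 1/((5*(-648) + 5*(-468)) + (-377/298 + 190)) = 1/((-3240 - 2340) + 56243/298) = 1/(-5580 + 56243/298) = 1/(-1606597/298) = -298/1606597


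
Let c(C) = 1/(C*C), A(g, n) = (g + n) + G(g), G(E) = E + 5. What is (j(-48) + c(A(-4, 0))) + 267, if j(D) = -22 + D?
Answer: 1774/9 ≈ 197.11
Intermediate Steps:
G(E) = 5 + E
A(g, n) = 5 + n + 2*g (A(g, n) = (g + n) + (5 + g) = 5 + n + 2*g)
c(C) = C**(-2) (c(C) = 1/(C**2) = C**(-2))
(j(-48) + c(A(-4, 0))) + 267 = ((-22 - 48) + (5 + 0 + 2*(-4))**(-2)) + 267 = (-70 + (5 + 0 - 8)**(-2)) + 267 = (-70 + (-3)**(-2)) + 267 = (-70 + 1/9) + 267 = -629/9 + 267 = 1774/9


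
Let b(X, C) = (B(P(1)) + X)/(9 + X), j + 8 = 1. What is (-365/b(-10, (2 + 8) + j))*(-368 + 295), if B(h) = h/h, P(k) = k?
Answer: 26645/9 ≈ 2960.6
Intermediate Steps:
j = -7 (j = -8 + 1 = -7)
B(h) = 1
b(X, C) = (1 + X)/(9 + X)
(-365/b(-10, (2 + 8) + j))*(-368 + 295) = (-365*(9 - 10)/(1 - 10))*(-368 + 295) = -365/(-9/(-1))*(-73) = -365/((-1*(-9)))*(-73) = -365/9*(-73) = 26645/9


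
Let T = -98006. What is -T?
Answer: 98006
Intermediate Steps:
-T = -1*(-98006) = 98006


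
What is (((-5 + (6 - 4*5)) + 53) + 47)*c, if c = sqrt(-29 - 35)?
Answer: 648*I ≈ 648.0*I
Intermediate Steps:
c = 8*I (c = sqrt(-64) = 8*I ≈ 8.0*I)
(((-5 + (6 - 4*5)) + 53) + 47)*c = (((-5 + (6 - 4*5)) + 53) + 47)*(8*I) = (((-5 + (6 - 20)) + 53) + 47)*(8*I) = (((-5 - 14) + 53) + 47)*(8*I) = ((-19 + 53) + 47)*(8*I) = (34 + 47)*(8*I) = 81*(8*I) = 648*I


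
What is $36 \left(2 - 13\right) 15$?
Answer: $-5940$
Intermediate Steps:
$36 \left(2 - 13\right) 15 = 36 \left(-11\right) 15 = \left(-396\right) 15 = -5940$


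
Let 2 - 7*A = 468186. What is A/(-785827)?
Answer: 468184/5500789 ≈ 0.085112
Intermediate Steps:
A = -468184/7 (A = 2/7 - 1/7*468186 = 2/7 - 468186/7 = -468184/7 ≈ -66883.)
A/(-785827) = -468184/7/(-785827) = -468184/7*(-1/785827) = 468184/5500789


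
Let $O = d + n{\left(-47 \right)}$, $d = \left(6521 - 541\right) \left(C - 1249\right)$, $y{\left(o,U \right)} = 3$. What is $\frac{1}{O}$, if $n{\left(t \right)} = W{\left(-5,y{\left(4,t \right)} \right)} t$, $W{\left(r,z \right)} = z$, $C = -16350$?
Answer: $- \frac{1}{105242161} \approx -9.5019 \cdot 10^{-9}$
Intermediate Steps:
$n{\left(t \right)} = 3 t$
$d = -105242020$ ($d = \left(6521 - 541\right) \left(-16350 - 1249\right) = 5980 \left(-17599\right) = -105242020$)
$O = -105242161$ ($O = -105242020 + 3 \left(-47\right) = -105242020 - 141 = -105242161$)
$\frac{1}{O} = \frac{1}{-105242161} = - \frac{1}{105242161}$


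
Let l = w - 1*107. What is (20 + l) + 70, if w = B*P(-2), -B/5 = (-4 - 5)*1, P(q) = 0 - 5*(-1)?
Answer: 208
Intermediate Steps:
P(q) = 5 (P(q) = 0 + 5 = 5)
B = 45 (B = -5*(-4 - 5) = -(-45) = -5*(-9) = 45)
w = 225 (w = 45*5 = 225)
l = 118 (l = 225 - 1*107 = 225 - 107 = 118)
(20 + l) + 70 = (20 + 118) + 70 = 138 + 70 = 208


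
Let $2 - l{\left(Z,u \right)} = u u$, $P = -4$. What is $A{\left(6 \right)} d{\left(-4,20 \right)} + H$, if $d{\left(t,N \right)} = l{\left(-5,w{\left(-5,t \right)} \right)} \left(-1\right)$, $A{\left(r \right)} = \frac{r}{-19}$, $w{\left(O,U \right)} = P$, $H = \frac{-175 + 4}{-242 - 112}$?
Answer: $- \frac{8829}{2242} \approx -3.938$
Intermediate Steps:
$H = \frac{57}{118}$ ($H = - \frac{171}{-354} = \left(-171\right) \left(- \frac{1}{354}\right) = \frac{57}{118} \approx 0.48305$)
$w{\left(O,U \right)} = -4$
$A{\left(r \right)} = - \frac{r}{19}$ ($A{\left(r \right)} = r \left(- \frac{1}{19}\right) = - \frac{r}{19}$)
$l{\left(Z,u \right)} = 2 - u^{2}$ ($l{\left(Z,u \right)} = 2 - u u = 2 - u^{2}$)
$d{\left(t,N \right)} = 14$ ($d{\left(t,N \right)} = \left(2 - \left(-4\right)^{2}\right) \left(-1\right) = \left(2 - 16\right) \left(-1\right) = \left(-14\right) \left(-1\right) = 14$)
$A{\left(6 \right)} d{\left(-4,20 \right)} + H = \left(- \frac{1}{19}\right) 6 \cdot 14 + \frac{57}{118} = \left(- \frac{6}{19}\right) 14 + \frac{57}{118} = - \frac{84}{19} + \frac{57}{118} = - \frac{8829}{2242}$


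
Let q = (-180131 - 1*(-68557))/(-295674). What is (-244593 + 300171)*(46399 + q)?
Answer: 127079926038500/49279 ≈ 2.5788e+9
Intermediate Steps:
q = 55787/147837 (q = (-180131 + 68557)*(-1/295674) = -111574*(-1/295674) = 55787/147837 ≈ 0.37735)
(-244593 + 300171)*(46399 + q) = (-244593 + 300171)*(46399 + 55787/147837) = 55578*(6859544750/147837) = 127079926038500/49279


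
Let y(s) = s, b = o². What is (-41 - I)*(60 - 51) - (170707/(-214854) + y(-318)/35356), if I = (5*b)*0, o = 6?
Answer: -349619956324/949547253 ≈ -368.20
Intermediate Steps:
b = 36 (b = 6² = 36)
I = 0 (I = (5*36)*0 = 180*0 = 0)
(-41 - I)*(60 - 51) - (170707/(-214854) + y(-318)/35356) = (-41 - 1*0)*(60 - 51) - (170707/(-214854) - 318/35356) = (-41 + 0)*9 - (170707*(-1/214854) - 318*1/35356) = -41*9 - (-170707/214854 - 159/17678) = -369 - 1*(-762980033/949547253) = -369 + 762980033/949547253 = -349619956324/949547253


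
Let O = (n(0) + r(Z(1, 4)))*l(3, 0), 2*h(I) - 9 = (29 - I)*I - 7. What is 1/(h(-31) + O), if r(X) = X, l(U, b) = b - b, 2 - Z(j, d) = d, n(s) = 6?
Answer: -1/929 ≈ -0.0010764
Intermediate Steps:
h(I) = 1 + I*(29 - I)/2 (h(I) = 9/2 + ((29 - I)*I - 7)/2 = 9/2 + (I*(29 - I) - 7)/2 = 9/2 + (-7 + I*(29 - I))/2 = 9/2 + (-7/2 + I*(29 - I)/2) = 1 + I*(29 - I)/2)
Z(j, d) = 2 - d
l(U, b) = 0
O = 0 (O = (6 + (2 - 1*4))*0 = (6 + (2 - 4))*0 = (6 - 2)*0 = 4*0 = 0)
1/(h(-31) + O) = 1/((1 - ½*(-31)² + (29/2)*(-31)) + 0) = 1/((1 - ½*961 - 899/2) + 0) = 1/((1 - 961/2 - 899/2) + 0) = 1/(-929 + 0) = 1/(-929) = -1/929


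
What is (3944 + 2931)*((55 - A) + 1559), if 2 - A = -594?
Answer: 6998750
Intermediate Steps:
A = 596 (A = 2 - 1*(-594) = 2 + 594 = 596)
(3944 + 2931)*((55 - A) + 1559) = (3944 + 2931)*((55 - 1*596) + 1559) = 6875*((55 - 596) + 1559) = 6875*(-541 + 1559) = 6875*1018 = 6998750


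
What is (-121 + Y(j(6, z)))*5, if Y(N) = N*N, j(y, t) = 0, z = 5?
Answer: -605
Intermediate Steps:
Y(N) = N**2
(-121 + Y(j(6, z)))*5 = (-121 + 0**2)*5 = (-121 + 0)*5 = -121*5 = -605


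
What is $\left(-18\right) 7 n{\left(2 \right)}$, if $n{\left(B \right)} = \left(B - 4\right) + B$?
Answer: $0$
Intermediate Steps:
$n{\left(B \right)} = -4 + 2 B$ ($n{\left(B \right)} = \left(-4 + B\right) + B = -4 + 2 B$)
$\left(-18\right) 7 n{\left(2 \right)} = \left(-18\right) 7 \left(-4 + 2 \cdot 2\right) = - 126 \left(-4 + 4\right) = \left(-126\right) 0 = 0$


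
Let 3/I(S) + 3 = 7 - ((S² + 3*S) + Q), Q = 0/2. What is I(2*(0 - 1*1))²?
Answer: ¼ ≈ 0.25000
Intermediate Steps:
Q = 0 (Q = 0*(½) = 0)
I(S) = 3/(4 - S² - 3*S) (I(S) = 3/(-3 + (7 - ((S² + 3*S) + 0))) = 3/(-3 + (7 - (S² + 3*S))) = 3/(-3 + (7 + (-S² - 3*S))) = 3/(-3 + (7 - S² - 3*S)) = 3/(4 - S² - 3*S))
I(2*(0 - 1*1))² = (-3/(-4 + (2*(0 - 1*1))² + 3*(2*(0 - 1*1))))² = (-3/(-4 + (2*(0 - 1))² + 3*(2*(0 - 1))))² = (-3/(-4 + (2*(-1))² + 3*(2*(-1))))² = (-3/(-4 + (-2)² + 3*(-2)))² = (-3/(-4 + 4 - 6))² = (-3/(-6))² = (-3*(-⅙))² = (½)² = ¼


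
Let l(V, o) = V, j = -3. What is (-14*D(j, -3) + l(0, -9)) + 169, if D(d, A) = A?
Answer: 211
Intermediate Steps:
(-14*D(j, -3) + l(0, -9)) + 169 = (-14*(-3) + 0) + 169 = (42 + 0) + 169 = 42 + 169 = 211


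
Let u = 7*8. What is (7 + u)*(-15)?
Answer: -945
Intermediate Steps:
u = 56
(7 + u)*(-15) = (7 + 56)*(-15) = 63*(-15) = -945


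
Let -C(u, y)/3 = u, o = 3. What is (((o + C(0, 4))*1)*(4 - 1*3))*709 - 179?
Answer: 1948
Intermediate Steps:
C(u, y) = -3*u
(((o + C(0, 4))*1)*(4 - 1*3))*709 - 179 = (((3 - 3*0)*1)*(4 - 1*3))*709 - 179 = (((3 + 0)*1)*(4 - 3))*709 - 179 = ((3*1)*1)*709 - 179 = (3*1)*709 - 179 = 3*709 - 179 = 2127 - 179 = 1948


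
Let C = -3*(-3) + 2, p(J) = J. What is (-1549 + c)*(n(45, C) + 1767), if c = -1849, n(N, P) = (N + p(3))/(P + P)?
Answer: -66128478/11 ≈ -6.0117e+6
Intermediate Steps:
C = 11 (C = 9 + 2 = 11)
n(N, P) = (3 + N)/(2*P) (n(N, P) = (N + 3)/(P + P) = (3 + N)/((2*P)) = (3 + N)*(1/(2*P)) = (3 + N)/(2*P))
(-1549 + c)*(n(45, C) + 1767) = (-1549 - 1849)*((½)*(3 + 45)/11 + 1767) = -3398*((½)*(1/11)*48 + 1767) = -3398*(24/11 + 1767) = -3398*19461/11 = -66128478/11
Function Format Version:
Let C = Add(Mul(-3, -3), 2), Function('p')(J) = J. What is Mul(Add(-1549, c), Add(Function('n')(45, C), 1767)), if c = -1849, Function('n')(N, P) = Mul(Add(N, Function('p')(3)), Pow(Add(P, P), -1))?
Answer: Rational(-66128478, 11) ≈ -6.0117e+6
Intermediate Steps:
C = 11 (C = Add(9, 2) = 11)
Function('n')(N, P) = Mul(Rational(1, 2), Pow(P, -1), Add(3, N)) (Function('n')(N, P) = Mul(Add(N, 3), Pow(Add(P, P), -1)) = Mul(Add(3, N), Pow(Mul(2, P), -1)) = Mul(Add(3, N), Mul(Rational(1, 2), Pow(P, -1))) = Mul(Rational(1, 2), Pow(P, -1), Add(3, N)))
Mul(Add(-1549, c), Add(Function('n')(45, C), 1767)) = Mul(Add(-1549, -1849), Add(Mul(Rational(1, 2), Pow(11, -1), Add(3, 45)), 1767)) = Mul(-3398, Add(Mul(Rational(1, 2), Rational(1, 11), 48), 1767)) = Mul(-3398, Add(Rational(24, 11), 1767)) = Mul(-3398, Rational(19461, 11)) = Rational(-66128478, 11)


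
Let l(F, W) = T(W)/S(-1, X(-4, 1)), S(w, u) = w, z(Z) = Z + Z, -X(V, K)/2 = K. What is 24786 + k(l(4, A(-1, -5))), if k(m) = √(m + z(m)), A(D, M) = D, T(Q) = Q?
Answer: 24786 + √3 ≈ 24788.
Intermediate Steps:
X(V, K) = -2*K
z(Z) = 2*Z
l(F, W) = -W (l(F, W) = W/(-1) = W*(-1) = -W)
k(m) = √3*√m (k(m) = √(m + 2*m) = √(3*m) = √3*√m)
24786 + k(l(4, A(-1, -5))) = 24786 + √3*√(-1*(-1)) = 24786 + √3*√1 = 24786 + √3*1 = 24786 + √3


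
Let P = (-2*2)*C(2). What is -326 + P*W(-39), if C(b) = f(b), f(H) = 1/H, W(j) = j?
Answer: -248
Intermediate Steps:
C(b) = 1/b
P = -2 (P = -2*2/2 = -4*½ = -2)
-326 + P*W(-39) = -326 - 2*(-39) = -326 + 78 = -248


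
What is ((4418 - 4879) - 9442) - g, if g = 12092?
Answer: -21995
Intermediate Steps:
((4418 - 4879) - 9442) - g = ((4418 - 4879) - 9442) - 1*12092 = (-461 - 9442) - 12092 = -9903 - 12092 = -21995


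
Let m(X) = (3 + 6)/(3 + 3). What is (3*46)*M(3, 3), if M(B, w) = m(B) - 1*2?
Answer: -69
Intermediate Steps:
m(X) = 3/2 (m(X) = 9/6 = 9*(⅙) = 3/2)
M(B, w) = -½ (M(B, w) = 3/2 - 1*2 = 3/2 - 2 = -½)
(3*46)*M(3, 3) = (3*46)*(-½) = 138*(-½) = -69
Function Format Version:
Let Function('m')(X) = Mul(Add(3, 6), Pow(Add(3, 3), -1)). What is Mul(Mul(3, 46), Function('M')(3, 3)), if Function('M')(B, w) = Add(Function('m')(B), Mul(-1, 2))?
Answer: -69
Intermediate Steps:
Function('m')(X) = Rational(3, 2) (Function('m')(X) = Mul(9, Pow(6, -1)) = Mul(9, Rational(1, 6)) = Rational(3, 2))
Function('M')(B, w) = Rational(-1, 2) (Function('M')(B, w) = Add(Rational(3, 2), Mul(-1, 2)) = Add(Rational(3, 2), -2) = Rational(-1, 2))
Mul(Mul(3, 46), Function('M')(3, 3)) = Mul(Mul(3, 46), Rational(-1, 2)) = Mul(138, Rational(-1, 2)) = -69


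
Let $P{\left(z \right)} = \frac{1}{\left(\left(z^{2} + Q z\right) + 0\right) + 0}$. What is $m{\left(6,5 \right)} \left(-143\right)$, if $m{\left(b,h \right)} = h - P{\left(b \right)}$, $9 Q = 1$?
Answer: $- \frac{7111}{10} \approx -711.1$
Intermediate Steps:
$Q = \frac{1}{9}$ ($Q = \frac{1}{9} \cdot 1 = \frac{1}{9} \approx 0.11111$)
$P{\left(z \right)} = \frac{1}{z^{2} + \frac{z}{9}}$ ($P{\left(z \right)} = \frac{1}{\left(\left(z^{2} + \frac{z}{9}\right) + 0\right) + 0} = \frac{1}{\left(z^{2} + \frac{z}{9}\right) + 0} = \frac{1}{z^{2} + \frac{z}{9}}$)
$m{\left(b,h \right)} = h - \frac{9}{b \left(1 + 9 b\right)}$
$m{\left(6,5 \right)} \left(-143\right) = \left(5 - \frac{1}{6 \left(\frac{1}{9} + 6\right)}\right) \left(-143\right) = \left(5 - \frac{1}{6 \cdot \frac{55}{9}}\right) \left(-143\right) = \left(5 - \frac{1}{6} \cdot \frac{9}{55}\right) \left(-143\right) = \left(5 - \frac{3}{110}\right) \left(-143\right) = \frac{547}{110} \left(-143\right) = - \frac{7111}{10}$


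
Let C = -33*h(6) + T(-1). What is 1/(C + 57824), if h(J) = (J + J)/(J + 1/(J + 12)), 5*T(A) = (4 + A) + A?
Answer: 545/31478658 ≈ 1.7313e-5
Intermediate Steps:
T(A) = 4/5 + 2*A/5 (T(A) = ((4 + A) + A)/5 = (4 + 2*A)/5 = 4/5 + 2*A/5)
h(J) = 2*J/(J + 1/(12 + J)) (h(J) = (2*J)/(J + 1/(12 + J)) = 2*J/(J + 1/(12 + J)))
C = -35422/545 (C = -66*6*(12 + 6)/(1 + 6**2 + 12*6) + (4/5 + (2/5)*(-1)) = -66*6*18/(1 + 36 + 72) + (4/5 - 2/5) = -66*6*18/109 + 2/5 = -33*216/109 + 2/5 = -7128/109 + 2/5 = -35422/545 ≈ -64.995)
1/(C + 57824) = 1/(-35422/545 + 57824) = 1/(31478658/545) = 545/31478658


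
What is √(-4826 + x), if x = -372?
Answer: I*√5198 ≈ 72.097*I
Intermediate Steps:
√(-4826 + x) = √(-4826 - 372) = √(-5198) = I*√5198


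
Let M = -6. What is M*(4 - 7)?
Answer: 18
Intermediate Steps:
M*(4 - 7) = -6*(4 - 7) = -6*(-3) = 18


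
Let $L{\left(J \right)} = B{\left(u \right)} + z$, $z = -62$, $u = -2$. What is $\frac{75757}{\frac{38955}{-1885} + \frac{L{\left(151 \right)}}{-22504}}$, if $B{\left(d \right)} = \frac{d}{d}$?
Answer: $- \frac{22162861864}{6045023} \approx -3666.3$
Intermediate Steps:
$B{\left(d \right)} = 1$
$L{\left(J \right)} = -61$ ($L{\left(J \right)} = 1 - 62 = -61$)
$\frac{75757}{\frac{38955}{-1885} + \frac{L{\left(151 \right)}}{-22504}} = \frac{75757}{\frac{38955}{-1885} - \frac{61}{-22504}} = \frac{75757}{38955 \left(- \frac{1}{1885}\right) - - \frac{61}{22504}} = \frac{75757}{- \frac{7791}{377} + \frac{61}{22504}} = \frac{75757}{- \frac{6045023}{292552}} = 75757 \left(- \frac{292552}{6045023}\right) = - \frac{22162861864}{6045023}$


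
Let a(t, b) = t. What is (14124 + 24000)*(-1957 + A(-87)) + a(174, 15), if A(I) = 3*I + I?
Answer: -87875646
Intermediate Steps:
A(I) = 4*I
(14124 + 24000)*(-1957 + A(-87)) + a(174, 15) = (14124 + 24000)*(-1957 + 4*(-87)) + 174 = 38124*(-1957 - 348) + 174 = 38124*(-2305) + 174 = -87875820 + 174 = -87875646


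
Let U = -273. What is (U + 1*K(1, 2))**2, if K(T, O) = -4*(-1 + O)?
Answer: 76729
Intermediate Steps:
K(T, O) = 4 - 4*O
(U + 1*K(1, 2))**2 = (-273 + 1*(4 - 4*2))**2 = (-273 + 1*(4 - 8))**2 = (-273 + 1*(-4))**2 = (-273 - 4)**2 = (-277)**2 = 76729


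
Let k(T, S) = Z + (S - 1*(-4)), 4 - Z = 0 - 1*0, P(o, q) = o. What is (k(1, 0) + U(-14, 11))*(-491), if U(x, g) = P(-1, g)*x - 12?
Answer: -4910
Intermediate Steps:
Z = 4 (Z = 4 - (0 - 1*0) = 4 - (0 + 0) = 4 - 1*0 = 4 + 0 = 4)
U(x, g) = -12 - x (U(x, g) = -x - 12 = -12 - x)
k(T, S) = 8 + S (k(T, S) = 4 + (S - 1*(-4)) = 4 + (S + 4) = 4 + (4 + S) = 8 + S)
(k(1, 0) + U(-14, 11))*(-491) = ((8 + 0) + (-12 - 1*(-14)))*(-491) = (8 + (-12 + 14))*(-491) = (8 + 2)*(-491) = 10*(-491) = -4910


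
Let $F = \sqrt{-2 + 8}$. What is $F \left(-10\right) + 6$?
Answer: $6 - 10 \sqrt{6} \approx -18.495$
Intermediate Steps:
$F = \sqrt{6} \approx 2.4495$
$F \left(-10\right) + 6 = \sqrt{6} \left(-10\right) + 6 = - 10 \sqrt{6} + 6 = 6 - 10 \sqrt{6}$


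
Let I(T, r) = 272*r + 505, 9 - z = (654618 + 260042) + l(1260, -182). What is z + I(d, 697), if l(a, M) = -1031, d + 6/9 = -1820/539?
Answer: -723531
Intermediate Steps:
d = -934/231 (d = -⅔ - 1820/539 = -⅔ - 1820*1/539 = -⅔ - 260/77 = -934/231 ≈ -4.0433)
z = -913620 (z = 9 - ((654618 + 260042) - 1031) = 9 - (914660 - 1031) = 9 - 1*913629 = 9 - 913629 = -913620)
I(T, r) = 505 + 272*r
z + I(d, 697) = -913620 + (505 + 272*697) = -913620 + (505 + 189584) = -913620 + 190089 = -723531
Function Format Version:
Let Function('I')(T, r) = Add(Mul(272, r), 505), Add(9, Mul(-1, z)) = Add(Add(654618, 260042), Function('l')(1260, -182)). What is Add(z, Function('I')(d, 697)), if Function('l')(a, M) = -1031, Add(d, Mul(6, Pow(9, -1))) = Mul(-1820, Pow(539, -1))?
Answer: -723531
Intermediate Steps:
d = Rational(-934, 231) (d = Add(Rational(-2, 3), Mul(-1820, Pow(539, -1))) = Add(Rational(-2, 3), Mul(-1820, Rational(1, 539))) = Add(Rational(-2, 3), Rational(-260, 77)) = Rational(-934, 231) ≈ -4.0433)
z = -913620 (z = Add(9, Mul(-1, Add(Add(654618, 260042), -1031))) = Add(9, Mul(-1, Add(914660, -1031))) = Add(9, Mul(-1, 913629)) = Add(9, -913629) = -913620)
Function('I')(T, r) = Add(505, Mul(272, r))
Add(z, Function('I')(d, 697)) = Add(-913620, Add(505, Mul(272, 697))) = Add(-913620, Add(505, 189584)) = Add(-913620, 190089) = -723531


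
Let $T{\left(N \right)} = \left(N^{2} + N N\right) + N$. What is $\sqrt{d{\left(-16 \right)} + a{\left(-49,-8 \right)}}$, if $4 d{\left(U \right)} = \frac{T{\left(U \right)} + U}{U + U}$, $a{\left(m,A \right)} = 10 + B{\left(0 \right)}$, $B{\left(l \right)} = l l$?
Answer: $\frac{5}{2} \approx 2.5$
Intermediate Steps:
$B{\left(l \right)} = l^{2}$
$a{\left(m,A \right)} = 10$ ($a{\left(m,A \right)} = 10 + 0^{2} = 10 + 0 = 10$)
$T{\left(N \right)} = N + 2 N^{2}$ ($T{\left(N \right)} = \left(N^{2} + N^{2}\right) + N = 2 N^{2} + N = N + 2 N^{2}$)
$d{\left(U \right)} = \frac{U + U \left(1 + 2 U\right)}{8 U}$ ($d{\left(U \right)} = \frac{\left(U \left(1 + 2 U\right) + U\right) \frac{1}{U + U}}{4} = \frac{\left(U + U \left(1 + 2 U\right)\right) \frac{1}{2 U}}{4} = \frac{\frac{1}{2} \frac{1}{U} \left(U + U \left(1 + 2 U\right)\right)}{4} = \frac{U + U \left(1 + 2 U\right)}{8 U}$)
$\sqrt{d{\left(-16 \right)} + a{\left(-49,-8 \right)}} = \sqrt{\left(\frac{1}{4} + \frac{1}{4} \left(-16\right)\right) + 10} = \sqrt{\left(\frac{1}{4} - 4\right) + 10} = \sqrt{- \frac{15}{4} + 10} = \sqrt{\frac{25}{4}} = \frac{5}{2}$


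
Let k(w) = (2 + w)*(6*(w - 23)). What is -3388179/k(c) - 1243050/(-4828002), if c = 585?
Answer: -772093698231/530909630596 ≈ -1.4543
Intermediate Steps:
k(w) = (-138 + 6*w)*(2 + w) (k(w) = (2 + w)*(6*(-23 + w)) = (2 + w)*(-138 + 6*w) = (-138 + 6*w)*(2 + w))
-3388179/k(c) - 1243050/(-4828002) = -3388179/(-276 - 126*585 + 6*585²) - 1243050/(-4828002) = -3388179/(-276 - 73710 + 6*342225) - 1243050*(-1/4828002) = -3388179/(-276 - 73710 + 2053350) + 207175/804667 = -3388179/1979364 + 207175/804667 = -3388179*1/1979364 + 207175/804667 = -1129393/659788 + 207175/804667 = -772093698231/530909630596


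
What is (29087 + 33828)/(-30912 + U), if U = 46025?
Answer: 62915/15113 ≈ 4.1630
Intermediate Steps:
(29087 + 33828)/(-30912 + U) = (29087 + 33828)/(-30912 + 46025) = 62915/15113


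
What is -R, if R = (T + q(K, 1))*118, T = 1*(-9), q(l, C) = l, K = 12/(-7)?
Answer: 8850/7 ≈ 1264.3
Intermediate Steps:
K = -12/7 (K = 12*(-⅐) = -12/7 ≈ -1.7143)
T = -9
R = -8850/7 (R = (-9 - 12/7)*118 = -75/7*118 = -8850/7 ≈ -1264.3)
-R = -1*(-8850/7) = 8850/7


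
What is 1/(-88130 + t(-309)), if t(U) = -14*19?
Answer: -1/88396 ≈ -1.1313e-5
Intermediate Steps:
t(U) = -266
1/(-88130 + t(-309)) = 1/(-88130 - 266) = 1/(-88396) = -1/88396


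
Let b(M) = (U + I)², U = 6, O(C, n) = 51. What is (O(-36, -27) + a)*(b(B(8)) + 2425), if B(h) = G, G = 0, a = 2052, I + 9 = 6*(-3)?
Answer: 6027198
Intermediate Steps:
I = -27 (I = -9 + 6*(-3) = -9 - 18 = -27)
B(h) = 0
b(M) = 441 (b(M) = (6 - 27)² = (-21)² = 441)
(O(-36, -27) + a)*(b(B(8)) + 2425) = (51 + 2052)*(441 + 2425) = 2103*2866 = 6027198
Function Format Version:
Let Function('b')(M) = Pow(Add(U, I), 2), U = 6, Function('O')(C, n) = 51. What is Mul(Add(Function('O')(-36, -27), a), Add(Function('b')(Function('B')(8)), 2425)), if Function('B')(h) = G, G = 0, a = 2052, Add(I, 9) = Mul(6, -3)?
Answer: 6027198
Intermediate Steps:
I = -27 (I = Add(-9, Mul(6, -3)) = Add(-9, -18) = -27)
Function('B')(h) = 0
Function('b')(M) = 441 (Function('b')(M) = Pow(Add(6, -27), 2) = Pow(-21, 2) = 441)
Mul(Add(Function('O')(-36, -27), a), Add(Function('b')(Function('B')(8)), 2425)) = Mul(Add(51, 2052), Add(441, 2425)) = Mul(2103, 2866) = 6027198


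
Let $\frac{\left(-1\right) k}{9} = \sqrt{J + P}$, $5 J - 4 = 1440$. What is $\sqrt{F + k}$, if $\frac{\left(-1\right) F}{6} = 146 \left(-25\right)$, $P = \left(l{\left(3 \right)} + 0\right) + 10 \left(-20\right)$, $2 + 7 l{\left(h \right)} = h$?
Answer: $\frac{\sqrt{26827500 - 315 \sqrt{108955}}}{35} \approx 147.7$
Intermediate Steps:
$J = \frac{1444}{5}$ ($J = \frac{4}{5} + \frac{1}{5} \cdot 1440 = \frac{4}{5} + 288 = \frac{1444}{5} \approx 288.8$)
$l{\left(h \right)} = - \frac{2}{7} + \frac{h}{7}$
$P = - \frac{1399}{7}$ ($P = \left(\left(- \frac{2}{7} + \frac{1}{7} \cdot 3\right) + 0\right) + 10 \left(-20\right) = \left(\left(- \frac{2}{7} + \frac{3}{7}\right) + 0\right) - 200 = \left(\frac{1}{7} + 0\right) - 200 = \frac{1}{7} - 200 = - \frac{1399}{7} \approx -199.86$)
$F = 21900$ ($F = - 6 \cdot 146 \left(-25\right) = \left(-6\right) \left(-3650\right) = 21900$)
$k = - \frac{9 \sqrt{108955}}{35}$ ($k = - 9 \sqrt{\frac{1444}{5} - \frac{1399}{7}} = - 9 \sqrt{\frac{3113}{35}} = - 9 \frac{\sqrt{108955}}{35} = - \frac{9 \sqrt{108955}}{35} \approx -84.879$)
$\sqrt{F + k} = \sqrt{21900 - \frac{9 \sqrt{108955}}{35}}$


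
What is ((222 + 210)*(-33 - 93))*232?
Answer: -12628224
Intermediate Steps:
((222 + 210)*(-33 - 93))*232 = (432*(-126))*232 = -54432*232 = -12628224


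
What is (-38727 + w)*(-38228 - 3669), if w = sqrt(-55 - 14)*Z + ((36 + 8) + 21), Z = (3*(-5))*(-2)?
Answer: 1619821814 - 1256910*I*sqrt(69) ≈ 1.6198e+9 - 1.0441e+7*I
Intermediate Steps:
Z = 30 (Z = -15*(-2) = 30)
w = 65 + 30*I*sqrt(69) (w = sqrt(-55 - 14)*30 + ((36 + 8) + 21) = sqrt(-69)*30 + (44 + 21) = (I*sqrt(69))*30 + 65 = 30*I*sqrt(69) + 65 = 65 + 30*I*sqrt(69) ≈ 65.0 + 249.2*I)
(-38727 + w)*(-38228 - 3669) = (-38727 + (65 + 30*I*sqrt(69)))*(-38228 - 3669) = (-38662 + 30*I*sqrt(69))*(-41897) = 1619821814 - 1256910*I*sqrt(69)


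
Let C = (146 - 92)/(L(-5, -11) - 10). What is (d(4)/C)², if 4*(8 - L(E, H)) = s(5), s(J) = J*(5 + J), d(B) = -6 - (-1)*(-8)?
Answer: 41209/2916 ≈ 14.132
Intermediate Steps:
d(B) = -14 (d(B) = -6 - 1*8 = -6 - 8 = -14)
L(E, H) = -9/2 (L(E, H) = 8 - 5*(5 + 5)/4 = 8 - 5*10/4 = 8 - ¼*50 = 8 - 25/2 = -9/2)
C = -108/29 (C = (146 - 92)/(-9/2 - 10) = 54/(-29/2) = 54*(-2/29) = -108/29 ≈ -3.7241)
(d(4)/C)² = (-14/(-108/29))² = (-14*(-29/108))² = (203/54)² = 41209/2916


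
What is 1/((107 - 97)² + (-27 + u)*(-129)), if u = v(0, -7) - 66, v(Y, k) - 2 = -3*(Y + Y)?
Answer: 1/11839 ≈ 8.4467e-5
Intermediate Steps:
v(Y, k) = 2 - 6*Y (v(Y, k) = 2 - 3*(Y + Y) = 2 - 6*Y)
u = -64 (u = (2 - 6*0) - 66 = (2 + 0) - 66 = 2 - 66 = -64)
1/((107 - 97)² + (-27 + u)*(-129)) = 1/((107 - 97)² + (-27 - 64)*(-129)) = 1/(10² - 91*(-129)) = 1/(100 + 11739) = 1/11839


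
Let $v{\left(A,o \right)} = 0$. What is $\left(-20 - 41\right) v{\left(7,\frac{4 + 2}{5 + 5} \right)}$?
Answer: $0$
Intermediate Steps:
$\left(-20 - 41\right) v{\left(7,\frac{4 + 2}{5 + 5} \right)} = \left(-20 - 41\right) 0 = \left(-61\right) 0 = 0$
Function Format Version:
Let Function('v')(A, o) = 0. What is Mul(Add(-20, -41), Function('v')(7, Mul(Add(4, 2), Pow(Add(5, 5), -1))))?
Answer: 0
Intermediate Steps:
Mul(Add(-20, -41), Function('v')(7, Mul(Add(4, 2), Pow(Add(5, 5), -1)))) = Mul(Add(-20, -41), 0) = Mul(-61, 0) = 0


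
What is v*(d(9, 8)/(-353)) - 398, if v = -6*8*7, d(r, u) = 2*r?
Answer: -134446/353 ≈ -380.87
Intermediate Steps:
v = -336 (v = -48*7 = -336)
v*(d(9, 8)/(-353)) - 398 = -336*2*9/(-353) - 398 = -6048*(-1)/353 - 398 = -336*(-18/353) - 398 = 6048/353 - 398 = -134446/353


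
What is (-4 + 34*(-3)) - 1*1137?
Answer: -1243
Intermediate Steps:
(-4 + 34*(-3)) - 1*1137 = (-4 - 102) - 1137 = -106 - 1137 = -1243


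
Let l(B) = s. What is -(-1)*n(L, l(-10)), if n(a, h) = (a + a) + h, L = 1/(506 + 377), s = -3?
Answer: -2647/883 ≈ -2.9977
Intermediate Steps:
l(B) = -3
L = 1/883 ≈ 0.0011325
n(a, h) = h + 2*a (n(a, h) = 2*a + h = h + 2*a)
-(-1)*n(L, l(-10)) = -(-1)*(-3 + 2*(1/883)) = -(-1)*(-3 + 2/883) = -(-1)*(-2647)/883 = -1*2647/883 = -2647/883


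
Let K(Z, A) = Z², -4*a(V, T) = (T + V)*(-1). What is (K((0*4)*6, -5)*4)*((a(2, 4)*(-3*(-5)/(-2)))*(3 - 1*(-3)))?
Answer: 0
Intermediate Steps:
a(V, T) = T/4 + V/4 (a(V, T) = -(T + V)*(-1)/4 = -(-T - V)/4 = T/4 + V/4)
(K((0*4)*6, -5)*4)*((a(2, 4)*(-3*(-5)/(-2)))*(3 - 1*(-3))) = (((0*4)*6)²*4)*((((¼)*4 + (¼)*2)*(-3*(-5)/(-2)))*(3 - 1*(-3))) = ((0*6)²*4)*(((1 + ½)*(15*(-½)))*(3 + 3)) = (0²*4)*(((3/2)*(-15/2))*6) = (0*4)*(-45/4*6) = 0*(-135/2) = 0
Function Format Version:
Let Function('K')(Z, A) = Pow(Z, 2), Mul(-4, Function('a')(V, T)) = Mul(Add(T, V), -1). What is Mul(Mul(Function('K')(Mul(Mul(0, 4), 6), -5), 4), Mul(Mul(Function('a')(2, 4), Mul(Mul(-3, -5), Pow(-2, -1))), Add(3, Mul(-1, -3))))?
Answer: 0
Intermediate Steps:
Function('a')(V, T) = Add(Mul(Rational(1, 4), T), Mul(Rational(1, 4), V)) (Function('a')(V, T) = Mul(Rational(-1, 4), Mul(Add(T, V), -1)) = Mul(Rational(-1, 4), Add(Mul(-1, T), Mul(-1, V))) = Add(Mul(Rational(1, 4), T), Mul(Rational(1, 4), V)))
Mul(Mul(Function('K')(Mul(Mul(0, 4), 6), -5), 4), Mul(Mul(Function('a')(2, 4), Mul(Mul(-3, -5), Pow(-2, -1))), Add(3, Mul(-1, -3)))) = Mul(Mul(Pow(Mul(Mul(0, 4), 6), 2), 4), Mul(Mul(Add(Mul(Rational(1, 4), 4), Mul(Rational(1, 4), 2)), Mul(Mul(-3, -5), Pow(-2, -1))), Add(3, Mul(-1, -3)))) = Mul(Mul(Pow(Mul(0, 6), 2), 4), Mul(Mul(Add(1, Rational(1, 2)), Mul(15, Rational(-1, 2))), Add(3, 3))) = Mul(Mul(Pow(0, 2), 4), Mul(Mul(Rational(3, 2), Rational(-15, 2)), 6)) = Mul(Mul(0, 4), Mul(Rational(-45, 4), 6)) = Mul(0, Rational(-135, 2)) = 0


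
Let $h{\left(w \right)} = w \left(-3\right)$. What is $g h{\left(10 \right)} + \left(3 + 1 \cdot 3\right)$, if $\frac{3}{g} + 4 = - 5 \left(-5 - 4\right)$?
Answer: $\frac{156}{41} \approx 3.8049$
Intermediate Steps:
$h{\left(w \right)} = - 3 w$
$g = \frac{3}{41}$ ($g = \frac{3}{-4 - 5 \left(-5 - 4\right)} = \frac{3}{-4 - -45} = \frac{3}{-4 + 45} = \frac{3}{41} \approx 0.073171$)
$g h{\left(10 \right)} + \left(3 + 1 \cdot 3\right) = \frac{3 \left(\left(-3\right) 10\right)}{41} + \left(3 + 1 \cdot 3\right) = \frac{3}{41} \left(-30\right) + \left(3 + 3\right) = - \frac{90}{41} + 6 = \frac{156}{41}$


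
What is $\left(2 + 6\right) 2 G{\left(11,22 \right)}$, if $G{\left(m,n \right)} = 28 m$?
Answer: $4928$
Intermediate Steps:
$\left(2 + 6\right) 2 G{\left(11,22 \right)} = \left(2 + 6\right) 2 \cdot 28 \cdot 11 = 8 \cdot 2 \cdot 308 = 16 \cdot 308 = 4928$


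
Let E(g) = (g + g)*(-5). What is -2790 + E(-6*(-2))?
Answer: -2910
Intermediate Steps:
E(g) = -10*g (E(g) = (2*g)*(-5) = -10*g)
-2790 + E(-6*(-2)) = -2790 - (-60)*(-2) = -2790 - 10*12 = -2790 - 120 = -2910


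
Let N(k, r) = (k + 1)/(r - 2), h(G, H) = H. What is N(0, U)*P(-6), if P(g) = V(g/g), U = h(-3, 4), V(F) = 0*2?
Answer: 0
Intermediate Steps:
V(F) = 0
U = 4
P(g) = 0
N(k, r) = (1 + k)/(-2 + r)
N(0, U)*P(-6) = ((1 + 0)/(-2 + 4))*0 = (1/2)*0 = 0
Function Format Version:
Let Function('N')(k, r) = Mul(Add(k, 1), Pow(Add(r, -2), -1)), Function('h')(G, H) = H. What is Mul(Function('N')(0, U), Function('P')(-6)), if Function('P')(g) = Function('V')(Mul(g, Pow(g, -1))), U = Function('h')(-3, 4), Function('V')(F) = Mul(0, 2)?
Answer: 0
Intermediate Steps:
Function('V')(F) = 0
U = 4
Function('P')(g) = 0
Function('N')(k, r) = Mul(Pow(Add(-2, r), -1), Add(1, k)) (Function('N')(k, r) = Mul(Add(1, k), Pow(Add(-2, r), -1)) = Mul(Pow(Add(-2, r), -1), Add(1, k)))
Mul(Function('N')(0, U), Function('P')(-6)) = Mul(Mul(Pow(Add(-2, 4), -1), Add(1, 0)), 0) = Mul(Mul(Pow(2, -1), 1), 0) = Mul(Mul(Rational(1, 2), 1), 0) = Mul(Rational(1, 2), 0) = 0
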